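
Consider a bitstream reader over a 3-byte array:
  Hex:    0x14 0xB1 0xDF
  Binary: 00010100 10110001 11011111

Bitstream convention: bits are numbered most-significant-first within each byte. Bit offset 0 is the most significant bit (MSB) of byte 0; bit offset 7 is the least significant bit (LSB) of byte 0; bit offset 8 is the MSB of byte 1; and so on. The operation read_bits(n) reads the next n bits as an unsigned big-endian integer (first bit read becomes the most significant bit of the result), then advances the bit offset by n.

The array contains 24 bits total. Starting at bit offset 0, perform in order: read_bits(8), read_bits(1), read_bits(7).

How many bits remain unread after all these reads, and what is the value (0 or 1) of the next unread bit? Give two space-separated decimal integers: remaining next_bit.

Answer: 8 1

Derivation:
Read 1: bits[0:8] width=8 -> value=20 (bin 00010100); offset now 8 = byte 1 bit 0; 16 bits remain
Read 2: bits[8:9] width=1 -> value=1 (bin 1); offset now 9 = byte 1 bit 1; 15 bits remain
Read 3: bits[9:16] width=7 -> value=49 (bin 0110001); offset now 16 = byte 2 bit 0; 8 bits remain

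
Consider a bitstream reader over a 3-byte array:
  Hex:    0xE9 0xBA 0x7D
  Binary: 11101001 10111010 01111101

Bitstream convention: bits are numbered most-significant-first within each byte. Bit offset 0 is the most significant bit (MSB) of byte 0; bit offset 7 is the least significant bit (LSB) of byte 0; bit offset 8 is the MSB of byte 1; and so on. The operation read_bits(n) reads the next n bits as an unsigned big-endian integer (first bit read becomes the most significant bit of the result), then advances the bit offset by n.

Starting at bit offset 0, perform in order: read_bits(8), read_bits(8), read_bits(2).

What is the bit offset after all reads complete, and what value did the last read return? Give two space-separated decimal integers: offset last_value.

Read 1: bits[0:8] width=8 -> value=233 (bin 11101001); offset now 8 = byte 1 bit 0; 16 bits remain
Read 2: bits[8:16] width=8 -> value=186 (bin 10111010); offset now 16 = byte 2 bit 0; 8 bits remain
Read 3: bits[16:18] width=2 -> value=1 (bin 01); offset now 18 = byte 2 bit 2; 6 bits remain

Answer: 18 1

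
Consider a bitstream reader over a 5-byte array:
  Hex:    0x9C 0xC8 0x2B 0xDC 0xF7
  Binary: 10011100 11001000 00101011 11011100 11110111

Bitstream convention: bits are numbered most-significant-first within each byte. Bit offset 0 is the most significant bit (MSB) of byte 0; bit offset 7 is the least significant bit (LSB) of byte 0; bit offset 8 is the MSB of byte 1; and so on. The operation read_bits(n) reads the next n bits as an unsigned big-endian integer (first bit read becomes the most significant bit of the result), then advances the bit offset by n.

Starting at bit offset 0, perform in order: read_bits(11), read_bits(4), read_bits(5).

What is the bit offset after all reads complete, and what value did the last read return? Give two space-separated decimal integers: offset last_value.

Answer: 20 2

Derivation:
Read 1: bits[0:11] width=11 -> value=1254 (bin 10011100110); offset now 11 = byte 1 bit 3; 29 bits remain
Read 2: bits[11:15] width=4 -> value=4 (bin 0100); offset now 15 = byte 1 bit 7; 25 bits remain
Read 3: bits[15:20] width=5 -> value=2 (bin 00010); offset now 20 = byte 2 bit 4; 20 bits remain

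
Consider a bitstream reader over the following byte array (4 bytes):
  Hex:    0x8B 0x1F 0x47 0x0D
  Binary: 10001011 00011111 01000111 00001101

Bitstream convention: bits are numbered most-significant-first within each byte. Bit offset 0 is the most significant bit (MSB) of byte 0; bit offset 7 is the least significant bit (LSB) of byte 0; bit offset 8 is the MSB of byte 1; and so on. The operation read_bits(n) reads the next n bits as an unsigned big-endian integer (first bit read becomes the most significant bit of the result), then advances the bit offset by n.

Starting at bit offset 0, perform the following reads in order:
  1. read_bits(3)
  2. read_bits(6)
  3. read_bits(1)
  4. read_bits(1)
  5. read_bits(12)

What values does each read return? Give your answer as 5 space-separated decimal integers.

Answer: 4 22 0 0 4003

Derivation:
Read 1: bits[0:3] width=3 -> value=4 (bin 100); offset now 3 = byte 0 bit 3; 29 bits remain
Read 2: bits[3:9] width=6 -> value=22 (bin 010110); offset now 9 = byte 1 bit 1; 23 bits remain
Read 3: bits[9:10] width=1 -> value=0 (bin 0); offset now 10 = byte 1 bit 2; 22 bits remain
Read 4: bits[10:11] width=1 -> value=0 (bin 0); offset now 11 = byte 1 bit 3; 21 bits remain
Read 5: bits[11:23] width=12 -> value=4003 (bin 111110100011); offset now 23 = byte 2 bit 7; 9 bits remain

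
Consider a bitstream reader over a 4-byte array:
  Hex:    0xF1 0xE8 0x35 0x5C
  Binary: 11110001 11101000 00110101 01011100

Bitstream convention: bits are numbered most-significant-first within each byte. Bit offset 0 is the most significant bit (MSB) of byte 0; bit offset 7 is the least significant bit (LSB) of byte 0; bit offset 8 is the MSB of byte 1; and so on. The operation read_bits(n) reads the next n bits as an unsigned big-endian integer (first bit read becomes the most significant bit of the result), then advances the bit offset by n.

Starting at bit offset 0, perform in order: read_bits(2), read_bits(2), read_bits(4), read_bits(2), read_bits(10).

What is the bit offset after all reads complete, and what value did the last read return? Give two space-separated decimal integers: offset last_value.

Read 1: bits[0:2] width=2 -> value=3 (bin 11); offset now 2 = byte 0 bit 2; 30 bits remain
Read 2: bits[2:4] width=2 -> value=3 (bin 11); offset now 4 = byte 0 bit 4; 28 bits remain
Read 3: bits[4:8] width=4 -> value=1 (bin 0001); offset now 8 = byte 1 bit 0; 24 bits remain
Read 4: bits[8:10] width=2 -> value=3 (bin 11); offset now 10 = byte 1 bit 2; 22 bits remain
Read 5: bits[10:20] width=10 -> value=643 (bin 1010000011); offset now 20 = byte 2 bit 4; 12 bits remain

Answer: 20 643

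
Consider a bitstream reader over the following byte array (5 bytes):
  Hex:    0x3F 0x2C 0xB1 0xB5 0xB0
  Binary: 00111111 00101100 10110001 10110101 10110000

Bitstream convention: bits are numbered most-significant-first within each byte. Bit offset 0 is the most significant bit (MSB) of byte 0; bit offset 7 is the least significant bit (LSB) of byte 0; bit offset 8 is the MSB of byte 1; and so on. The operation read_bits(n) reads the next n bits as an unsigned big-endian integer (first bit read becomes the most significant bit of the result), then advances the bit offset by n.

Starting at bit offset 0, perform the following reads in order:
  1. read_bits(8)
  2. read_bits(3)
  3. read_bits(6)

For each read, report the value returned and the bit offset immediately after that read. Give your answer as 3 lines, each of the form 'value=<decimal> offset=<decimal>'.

Answer: value=63 offset=8
value=1 offset=11
value=25 offset=17

Derivation:
Read 1: bits[0:8] width=8 -> value=63 (bin 00111111); offset now 8 = byte 1 bit 0; 32 bits remain
Read 2: bits[8:11] width=3 -> value=1 (bin 001); offset now 11 = byte 1 bit 3; 29 bits remain
Read 3: bits[11:17] width=6 -> value=25 (bin 011001); offset now 17 = byte 2 bit 1; 23 bits remain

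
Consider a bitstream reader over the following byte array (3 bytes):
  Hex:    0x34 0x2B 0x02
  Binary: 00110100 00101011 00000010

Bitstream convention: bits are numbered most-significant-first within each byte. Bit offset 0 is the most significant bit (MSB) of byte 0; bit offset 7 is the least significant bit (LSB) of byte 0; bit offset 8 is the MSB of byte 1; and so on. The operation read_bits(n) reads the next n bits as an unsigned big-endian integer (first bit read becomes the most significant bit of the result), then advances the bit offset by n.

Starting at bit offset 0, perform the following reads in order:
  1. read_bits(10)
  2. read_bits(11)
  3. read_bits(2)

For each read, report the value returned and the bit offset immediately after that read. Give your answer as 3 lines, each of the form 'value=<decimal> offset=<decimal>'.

Read 1: bits[0:10] width=10 -> value=208 (bin 0011010000); offset now 10 = byte 1 bit 2; 14 bits remain
Read 2: bits[10:21] width=11 -> value=1376 (bin 10101100000); offset now 21 = byte 2 bit 5; 3 bits remain
Read 3: bits[21:23] width=2 -> value=1 (bin 01); offset now 23 = byte 2 bit 7; 1 bits remain

Answer: value=208 offset=10
value=1376 offset=21
value=1 offset=23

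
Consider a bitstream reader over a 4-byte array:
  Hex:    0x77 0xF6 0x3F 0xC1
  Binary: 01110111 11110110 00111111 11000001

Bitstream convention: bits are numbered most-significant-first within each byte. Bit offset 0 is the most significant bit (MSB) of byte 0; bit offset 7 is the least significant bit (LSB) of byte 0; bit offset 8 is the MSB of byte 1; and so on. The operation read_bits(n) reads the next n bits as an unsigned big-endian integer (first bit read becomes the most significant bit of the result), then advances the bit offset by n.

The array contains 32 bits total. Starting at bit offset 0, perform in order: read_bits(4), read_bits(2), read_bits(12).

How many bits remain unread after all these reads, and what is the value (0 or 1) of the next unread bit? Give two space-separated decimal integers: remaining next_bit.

Answer: 14 1

Derivation:
Read 1: bits[0:4] width=4 -> value=7 (bin 0111); offset now 4 = byte 0 bit 4; 28 bits remain
Read 2: bits[4:6] width=2 -> value=1 (bin 01); offset now 6 = byte 0 bit 6; 26 bits remain
Read 3: bits[6:18] width=12 -> value=4056 (bin 111111011000); offset now 18 = byte 2 bit 2; 14 bits remain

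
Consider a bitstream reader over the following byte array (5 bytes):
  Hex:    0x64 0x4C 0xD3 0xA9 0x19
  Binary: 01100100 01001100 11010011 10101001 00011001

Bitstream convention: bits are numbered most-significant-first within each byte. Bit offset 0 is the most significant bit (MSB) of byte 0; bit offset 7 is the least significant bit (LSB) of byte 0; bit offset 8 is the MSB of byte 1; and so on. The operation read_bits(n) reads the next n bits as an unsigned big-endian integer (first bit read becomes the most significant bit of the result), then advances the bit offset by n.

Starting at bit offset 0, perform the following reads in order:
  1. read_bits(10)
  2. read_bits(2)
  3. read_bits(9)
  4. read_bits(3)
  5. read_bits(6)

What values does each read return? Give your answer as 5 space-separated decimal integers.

Read 1: bits[0:10] width=10 -> value=401 (bin 0110010001); offset now 10 = byte 1 bit 2; 30 bits remain
Read 2: bits[10:12] width=2 -> value=0 (bin 00); offset now 12 = byte 1 bit 4; 28 bits remain
Read 3: bits[12:21] width=9 -> value=410 (bin 110011010); offset now 21 = byte 2 bit 5; 19 bits remain
Read 4: bits[21:24] width=3 -> value=3 (bin 011); offset now 24 = byte 3 bit 0; 16 bits remain
Read 5: bits[24:30] width=6 -> value=42 (bin 101010); offset now 30 = byte 3 bit 6; 10 bits remain

Answer: 401 0 410 3 42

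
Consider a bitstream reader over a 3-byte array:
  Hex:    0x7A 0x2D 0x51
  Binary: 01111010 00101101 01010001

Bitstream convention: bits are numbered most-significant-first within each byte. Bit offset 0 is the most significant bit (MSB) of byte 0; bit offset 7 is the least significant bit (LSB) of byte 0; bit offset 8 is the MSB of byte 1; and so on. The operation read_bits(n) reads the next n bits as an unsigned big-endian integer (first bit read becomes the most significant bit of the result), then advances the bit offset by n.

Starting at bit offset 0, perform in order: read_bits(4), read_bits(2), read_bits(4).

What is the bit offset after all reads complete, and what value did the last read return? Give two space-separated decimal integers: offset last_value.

Read 1: bits[0:4] width=4 -> value=7 (bin 0111); offset now 4 = byte 0 bit 4; 20 bits remain
Read 2: bits[4:6] width=2 -> value=2 (bin 10); offset now 6 = byte 0 bit 6; 18 bits remain
Read 3: bits[6:10] width=4 -> value=8 (bin 1000); offset now 10 = byte 1 bit 2; 14 bits remain

Answer: 10 8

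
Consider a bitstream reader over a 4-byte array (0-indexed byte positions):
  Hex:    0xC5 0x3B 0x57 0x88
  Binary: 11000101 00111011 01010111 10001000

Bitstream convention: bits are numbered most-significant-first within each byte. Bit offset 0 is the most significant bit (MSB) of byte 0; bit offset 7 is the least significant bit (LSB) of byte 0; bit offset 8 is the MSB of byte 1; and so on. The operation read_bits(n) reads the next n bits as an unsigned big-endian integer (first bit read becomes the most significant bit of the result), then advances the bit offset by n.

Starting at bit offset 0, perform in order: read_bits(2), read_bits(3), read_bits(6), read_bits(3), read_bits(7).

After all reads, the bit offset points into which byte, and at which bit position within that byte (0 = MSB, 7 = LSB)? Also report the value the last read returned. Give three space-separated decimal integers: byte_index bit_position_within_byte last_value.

Read 1: bits[0:2] width=2 -> value=3 (bin 11); offset now 2 = byte 0 bit 2; 30 bits remain
Read 2: bits[2:5] width=3 -> value=0 (bin 000); offset now 5 = byte 0 bit 5; 27 bits remain
Read 3: bits[5:11] width=6 -> value=41 (bin 101001); offset now 11 = byte 1 bit 3; 21 bits remain
Read 4: bits[11:14] width=3 -> value=6 (bin 110); offset now 14 = byte 1 bit 6; 18 bits remain
Read 5: bits[14:21] width=7 -> value=106 (bin 1101010); offset now 21 = byte 2 bit 5; 11 bits remain

Answer: 2 5 106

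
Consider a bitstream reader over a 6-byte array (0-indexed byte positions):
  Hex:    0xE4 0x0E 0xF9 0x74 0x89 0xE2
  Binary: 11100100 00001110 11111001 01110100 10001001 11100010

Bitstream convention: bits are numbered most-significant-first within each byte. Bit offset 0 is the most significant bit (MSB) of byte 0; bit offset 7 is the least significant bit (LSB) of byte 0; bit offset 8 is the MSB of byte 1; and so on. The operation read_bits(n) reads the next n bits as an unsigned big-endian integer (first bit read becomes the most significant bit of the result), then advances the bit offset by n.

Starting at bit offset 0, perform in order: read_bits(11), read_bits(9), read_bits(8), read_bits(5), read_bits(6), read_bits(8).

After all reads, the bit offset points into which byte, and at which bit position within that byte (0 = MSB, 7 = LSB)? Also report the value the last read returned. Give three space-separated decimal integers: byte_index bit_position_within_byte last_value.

Answer: 5 7 241

Derivation:
Read 1: bits[0:11] width=11 -> value=1824 (bin 11100100000); offset now 11 = byte 1 bit 3; 37 bits remain
Read 2: bits[11:20] width=9 -> value=239 (bin 011101111); offset now 20 = byte 2 bit 4; 28 bits remain
Read 3: bits[20:28] width=8 -> value=151 (bin 10010111); offset now 28 = byte 3 bit 4; 20 bits remain
Read 4: bits[28:33] width=5 -> value=9 (bin 01001); offset now 33 = byte 4 bit 1; 15 bits remain
Read 5: bits[33:39] width=6 -> value=4 (bin 000100); offset now 39 = byte 4 bit 7; 9 bits remain
Read 6: bits[39:47] width=8 -> value=241 (bin 11110001); offset now 47 = byte 5 bit 7; 1 bits remain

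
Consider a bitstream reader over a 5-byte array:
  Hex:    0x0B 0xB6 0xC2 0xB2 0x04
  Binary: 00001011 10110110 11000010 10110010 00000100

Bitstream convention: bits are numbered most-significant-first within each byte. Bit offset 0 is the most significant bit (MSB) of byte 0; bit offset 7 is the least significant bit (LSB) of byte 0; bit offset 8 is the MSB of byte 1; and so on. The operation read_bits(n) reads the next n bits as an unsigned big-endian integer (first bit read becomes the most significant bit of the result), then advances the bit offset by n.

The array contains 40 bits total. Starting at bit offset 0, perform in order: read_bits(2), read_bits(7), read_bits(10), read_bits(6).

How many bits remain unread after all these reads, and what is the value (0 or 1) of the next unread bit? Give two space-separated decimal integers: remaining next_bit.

Answer: 15 0

Derivation:
Read 1: bits[0:2] width=2 -> value=0 (bin 00); offset now 2 = byte 0 bit 2; 38 bits remain
Read 2: bits[2:9] width=7 -> value=23 (bin 0010111); offset now 9 = byte 1 bit 1; 31 bits remain
Read 3: bits[9:19] width=10 -> value=438 (bin 0110110110); offset now 19 = byte 2 bit 3; 21 bits remain
Read 4: bits[19:25] width=6 -> value=5 (bin 000101); offset now 25 = byte 3 bit 1; 15 bits remain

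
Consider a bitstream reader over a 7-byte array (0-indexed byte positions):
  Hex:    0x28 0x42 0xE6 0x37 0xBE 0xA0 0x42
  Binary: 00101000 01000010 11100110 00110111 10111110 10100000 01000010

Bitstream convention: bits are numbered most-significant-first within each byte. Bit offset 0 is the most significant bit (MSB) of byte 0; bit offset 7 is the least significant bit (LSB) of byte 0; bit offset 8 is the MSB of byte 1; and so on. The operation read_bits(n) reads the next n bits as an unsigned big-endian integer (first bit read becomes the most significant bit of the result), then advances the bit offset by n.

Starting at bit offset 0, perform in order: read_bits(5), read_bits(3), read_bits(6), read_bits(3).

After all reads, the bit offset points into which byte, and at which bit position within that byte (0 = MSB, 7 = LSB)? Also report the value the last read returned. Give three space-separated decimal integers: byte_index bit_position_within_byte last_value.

Read 1: bits[0:5] width=5 -> value=5 (bin 00101); offset now 5 = byte 0 bit 5; 51 bits remain
Read 2: bits[5:8] width=3 -> value=0 (bin 000); offset now 8 = byte 1 bit 0; 48 bits remain
Read 3: bits[8:14] width=6 -> value=16 (bin 010000); offset now 14 = byte 1 bit 6; 42 bits remain
Read 4: bits[14:17] width=3 -> value=5 (bin 101); offset now 17 = byte 2 bit 1; 39 bits remain

Answer: 2 1 5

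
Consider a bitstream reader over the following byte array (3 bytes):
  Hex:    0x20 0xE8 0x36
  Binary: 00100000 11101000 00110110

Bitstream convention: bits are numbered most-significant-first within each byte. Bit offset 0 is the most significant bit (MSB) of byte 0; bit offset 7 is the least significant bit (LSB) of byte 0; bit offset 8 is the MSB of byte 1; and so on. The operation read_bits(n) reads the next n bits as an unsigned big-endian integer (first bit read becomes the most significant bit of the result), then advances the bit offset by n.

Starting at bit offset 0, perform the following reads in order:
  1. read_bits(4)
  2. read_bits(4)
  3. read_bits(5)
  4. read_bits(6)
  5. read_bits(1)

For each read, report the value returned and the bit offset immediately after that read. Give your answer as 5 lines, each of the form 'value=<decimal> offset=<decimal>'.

Answer: value=2 offset=4
value=0 offset=8
value=29 offset=13
value=1 offset=19
value=1 offset=20

Derivation:
Read 1: bits[0:4] width=4 -> value=2 (bin 0010); offset now 4 = byte 0 bit 4; 20 bits remain
Read 2: bits[4:8] width=4 -> value=0 (bin 0000); offset now 8 = byte 1 bit 0; 16 bits remain
Read 3: bits[8:13] width=5 -> value=29 (bin 11101); offset now 13 = byte 1 bit 5; 11 bits remain
Read 4: bits[13:19] width=6 -> value=1 (bin 000001); offset now 19 = byte 2 bit 3; 5 bits remain
Read 5: bits[19:20] width=1 -> value=1 (bin 1); offset now 20 = byte 2 bit 4; 4 bits remain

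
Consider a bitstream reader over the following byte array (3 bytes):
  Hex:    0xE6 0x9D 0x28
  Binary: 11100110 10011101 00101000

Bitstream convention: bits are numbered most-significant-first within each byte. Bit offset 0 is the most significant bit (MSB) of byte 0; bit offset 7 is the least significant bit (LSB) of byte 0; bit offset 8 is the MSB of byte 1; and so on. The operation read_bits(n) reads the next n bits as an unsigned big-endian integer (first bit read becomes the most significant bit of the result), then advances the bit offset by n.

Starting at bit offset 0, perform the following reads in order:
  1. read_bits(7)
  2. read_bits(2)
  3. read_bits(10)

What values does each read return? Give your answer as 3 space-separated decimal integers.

Answer: 115 1 233

Derivation:
Read 1: bits[0:7] width=7 -> value=115 (bin 1110011); offset now 7 = byte 0 bit 7; 17 bits remain
Read 2: bits[7:9] width=2 -> value=1 (bin 01); offset now 9 = byte 1 bit 1; 15 bits remain
Read 3: bits[9:19] width=10 -> value=233 (bin 0011101001); offset now 19 = byte 2 bit 3; 5 bits remain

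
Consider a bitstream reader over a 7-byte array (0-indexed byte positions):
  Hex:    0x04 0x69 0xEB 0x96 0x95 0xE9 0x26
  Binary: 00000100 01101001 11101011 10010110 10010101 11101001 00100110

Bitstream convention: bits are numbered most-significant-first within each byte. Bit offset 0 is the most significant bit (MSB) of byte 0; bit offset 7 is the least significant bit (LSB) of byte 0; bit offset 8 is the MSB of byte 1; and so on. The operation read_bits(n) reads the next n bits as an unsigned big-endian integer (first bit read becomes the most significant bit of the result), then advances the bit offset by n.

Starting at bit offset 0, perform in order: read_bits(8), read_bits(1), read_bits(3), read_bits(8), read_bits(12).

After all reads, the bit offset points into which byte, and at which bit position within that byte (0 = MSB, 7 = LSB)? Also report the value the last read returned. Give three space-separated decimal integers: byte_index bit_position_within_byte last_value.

Read 1: bits[0:8] width=8 -> value=4 (bin 00000100); offset now 8 = byte 1 bit 0; 48 bits remain
Read 2: bits[8:9] width=1 -> value=0 (bin 0); offset now 9 = byte 1 bit 1; 47 bits remain
Read 3: bits[9:12] width=3 -> value=6 (bin 110); offset now 12 = byte 1 bit 4; 44 bits remain
Read 4: bits[12:20] width=8 -> value=158 (bin 10011110); offset now 20 = byte 2 bit 4; 36 bits remain
Read 5: bits[20:32] width=12 -> value=2966 (bin 101110010110); offset now 32 = byte 4 bit 0; 24 bits remain

Answer: 4 0 2966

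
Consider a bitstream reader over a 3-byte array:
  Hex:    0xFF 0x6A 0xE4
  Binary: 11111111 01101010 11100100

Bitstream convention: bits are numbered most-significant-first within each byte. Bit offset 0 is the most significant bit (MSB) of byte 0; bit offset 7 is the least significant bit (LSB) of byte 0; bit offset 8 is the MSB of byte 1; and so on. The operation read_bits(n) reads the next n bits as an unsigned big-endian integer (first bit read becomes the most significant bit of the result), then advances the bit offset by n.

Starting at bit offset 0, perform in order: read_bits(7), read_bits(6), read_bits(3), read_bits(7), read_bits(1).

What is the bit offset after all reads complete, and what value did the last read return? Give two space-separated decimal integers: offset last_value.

Read 1: bits[0:7] width=7 -> value=127 (bin 1111111); offset now 7 = byte 0 bit 7; 17 bits remain
Read 2: bits[7:13] width=6 -> value=45 (bin 101101); offset now 13 = byte 1 bit 5; 11 bits remain
Read 3: bits[13:16] width=3 -> value=2 (bin 010); offset now 16 = byte 2 bit 0; 8 bits remain
Read 4: bits[16:23] width=7 -> value=114 (bin 1110010); offset now 23 = byte 2 bit 7; 1 bits remain
Read 5: bits[23:24] width=1 -> value=0 (bin 0); offset now 24 = byte 3 bit 0; 0 bits remain

Answer: 24 0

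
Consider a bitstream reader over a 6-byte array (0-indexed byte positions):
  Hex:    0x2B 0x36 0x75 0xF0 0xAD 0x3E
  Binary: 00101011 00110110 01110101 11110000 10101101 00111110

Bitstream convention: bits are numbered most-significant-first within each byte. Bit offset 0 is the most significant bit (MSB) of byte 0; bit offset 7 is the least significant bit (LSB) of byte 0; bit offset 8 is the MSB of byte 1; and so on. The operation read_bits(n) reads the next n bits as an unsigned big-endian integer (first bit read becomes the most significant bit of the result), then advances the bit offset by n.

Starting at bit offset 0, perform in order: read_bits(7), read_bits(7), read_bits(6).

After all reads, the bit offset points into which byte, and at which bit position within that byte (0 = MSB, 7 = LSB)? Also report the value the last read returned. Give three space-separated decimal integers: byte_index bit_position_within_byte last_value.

Answer: 2 4 39

Derivation:
Read 1: bits[0:7] width=7 -> value=21 (bin 0010101); offset now 7 = byte 0 bit 7; 41 bits remain
Read 2: bits[7:14] width=7 -> value=77 (bin 1001101); offset now 14 = byte 1 bit 6; 34 bits remain
Read 3: bits[14:20] width=6 -> value=39 (bin 100111); offset now 20 = byte 2 bit 4; 28 bits remain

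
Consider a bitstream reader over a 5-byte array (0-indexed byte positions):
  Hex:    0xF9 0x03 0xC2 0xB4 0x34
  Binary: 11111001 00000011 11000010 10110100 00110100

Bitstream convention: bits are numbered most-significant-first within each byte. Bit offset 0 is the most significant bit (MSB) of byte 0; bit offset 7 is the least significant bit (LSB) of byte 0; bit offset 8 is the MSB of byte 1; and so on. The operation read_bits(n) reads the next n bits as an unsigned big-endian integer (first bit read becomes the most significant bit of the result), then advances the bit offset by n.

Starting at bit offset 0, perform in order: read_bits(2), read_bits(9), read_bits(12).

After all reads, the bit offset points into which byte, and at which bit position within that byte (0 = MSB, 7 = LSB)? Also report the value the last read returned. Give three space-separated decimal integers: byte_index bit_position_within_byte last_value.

Read 1: bits[0:2] width=2 -> value=3 (bin 11); offset now 2 = byte 0 bit 2; 38 bits remain
Read 2: bits[2:11] width=9 -> value=456 (bin 111001000); offset now 11 = byte 1 bit 3; 29 bits remain
Read 3: bits[11:23] width=12 -> value=481 (bin 000111100001); offset now 23 = byte 2 bit 7; 17 bits remain

Answer: 2 7 481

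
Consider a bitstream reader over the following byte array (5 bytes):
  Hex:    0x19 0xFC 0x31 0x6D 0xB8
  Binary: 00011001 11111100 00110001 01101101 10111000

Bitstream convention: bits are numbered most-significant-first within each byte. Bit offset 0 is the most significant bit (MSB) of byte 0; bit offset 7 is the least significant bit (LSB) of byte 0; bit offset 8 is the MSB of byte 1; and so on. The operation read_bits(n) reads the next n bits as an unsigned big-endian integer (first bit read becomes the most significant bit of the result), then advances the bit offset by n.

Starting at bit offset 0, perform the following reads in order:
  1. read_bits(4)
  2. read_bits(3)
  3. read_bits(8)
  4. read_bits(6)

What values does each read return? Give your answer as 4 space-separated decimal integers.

Read 1: bits[0:4] width=4 -> value=1 (bin 0001); offset now 4 = byte 0 bit 4; 36 bits remain
Read 2: bits[4:7] width=3 -> value=4 (bin 100); offset now 7 = byte 0 bit 7; 33 bits remain
Read 3: bits[7:15] width=8 -> value=254 (bin 11111110); offset now 15 = byte 1 bit 7; 25 bits remain
Read 4: bits[15:21] width=6 -> value=6 (bin 000110); offset now 21 = byte 2 bit 5; 19 bits remain

Answer: 1 4 254 6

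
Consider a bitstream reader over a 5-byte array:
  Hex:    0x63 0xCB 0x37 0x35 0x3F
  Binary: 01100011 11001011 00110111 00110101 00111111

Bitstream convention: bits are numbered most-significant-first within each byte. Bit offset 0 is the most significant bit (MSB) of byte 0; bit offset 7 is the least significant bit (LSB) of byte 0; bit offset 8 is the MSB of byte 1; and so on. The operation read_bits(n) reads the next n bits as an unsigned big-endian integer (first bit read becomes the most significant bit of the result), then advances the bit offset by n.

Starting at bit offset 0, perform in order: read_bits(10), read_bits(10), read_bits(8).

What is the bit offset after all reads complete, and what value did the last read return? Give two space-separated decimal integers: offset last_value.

Answer: 28 115

Derivation:
Read 1: bits[0:10] width=10 -> value=399 (bin 0110001111); offset now 10 = byte 1 bit 2; 30 bits remain
Read 2: bits[10:20] width=10 -> value=179 (bin 0010110011); offset now 20 = byte 2 bit 4; 20 bits remain
Read 3: bits[20:28] width=8 -> value=115 (bin 01110011); offset now 28 = byte 3 bit 4; 12 bits remain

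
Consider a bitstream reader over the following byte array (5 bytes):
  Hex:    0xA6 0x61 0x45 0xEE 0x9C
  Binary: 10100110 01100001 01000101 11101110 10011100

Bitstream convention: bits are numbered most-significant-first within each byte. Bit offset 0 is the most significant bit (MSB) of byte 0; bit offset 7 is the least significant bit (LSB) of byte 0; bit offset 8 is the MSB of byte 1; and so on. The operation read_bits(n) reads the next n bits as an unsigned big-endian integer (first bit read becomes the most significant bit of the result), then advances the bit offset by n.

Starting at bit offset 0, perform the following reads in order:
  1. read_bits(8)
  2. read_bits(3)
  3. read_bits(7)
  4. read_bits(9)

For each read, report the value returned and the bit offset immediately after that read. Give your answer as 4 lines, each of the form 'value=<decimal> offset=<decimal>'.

Answer: value=166 offset=8
value=3 offset=11
value=5 offset=18
value=47 offset=27

Derivation:
Read 1: bits[0:8] width=8 -> value=166 (bin 10100110); offset now 8 = byte 1 bit 0; 32 bits remain
Read 2: bits[8:11] width=3 -> value=3 (bin 011); offset now 11 = byte 1 bit 3; 29 bits remain
Read 3: bits[11:18] width=7 -> value=5 (bin 0000101); offset now 18 = byte 2 bit 2; 22 bits remain
Read 4: bits[18:27] width=9 -> value=47 (bin 000101111); offset now 27 = byte 3 bit 3; 13 bits remain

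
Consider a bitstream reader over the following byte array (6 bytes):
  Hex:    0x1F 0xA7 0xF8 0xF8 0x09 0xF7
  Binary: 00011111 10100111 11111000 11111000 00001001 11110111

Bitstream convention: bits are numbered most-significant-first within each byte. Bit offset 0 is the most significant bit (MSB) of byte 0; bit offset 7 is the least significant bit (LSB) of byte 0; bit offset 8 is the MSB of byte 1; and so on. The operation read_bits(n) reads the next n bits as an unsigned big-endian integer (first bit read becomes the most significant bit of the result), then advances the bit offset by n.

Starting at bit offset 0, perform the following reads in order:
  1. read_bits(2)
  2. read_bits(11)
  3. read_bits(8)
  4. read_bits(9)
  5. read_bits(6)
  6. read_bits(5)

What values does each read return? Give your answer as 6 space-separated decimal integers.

Read 1: bits[0:2] width=2 -> value=0 (bin 00); offset now 2 = byte 0 bit 2; 46 bits remain
Read 2: bits[2:13] width=11 -> value=1012 (bin 01111110100); offset now 13 = byte 1 bit 5; 35 bits remain
Read 3: bits[13:21] width=8 -> value=255 (bin 11111111); offset now 21 = byte 2 bit 5; 27 bits remain
Read 4: bits[21:30] width=9 -> value=62 (bin 000111110); offset now 30 = byte 3 bit 6; 18 bits remain
Read 5: bits[30:36] width=6 -> value=0 (bin 000000); offset now 36 = byte 4 bit 4; 12 bits remain
Read 6: bits[36:41] width=5 -> value=19 (bin 10011); offset now 41 = byte 5 bit 1; 7 bits remain

Answer: 0 1012 255 62 0 19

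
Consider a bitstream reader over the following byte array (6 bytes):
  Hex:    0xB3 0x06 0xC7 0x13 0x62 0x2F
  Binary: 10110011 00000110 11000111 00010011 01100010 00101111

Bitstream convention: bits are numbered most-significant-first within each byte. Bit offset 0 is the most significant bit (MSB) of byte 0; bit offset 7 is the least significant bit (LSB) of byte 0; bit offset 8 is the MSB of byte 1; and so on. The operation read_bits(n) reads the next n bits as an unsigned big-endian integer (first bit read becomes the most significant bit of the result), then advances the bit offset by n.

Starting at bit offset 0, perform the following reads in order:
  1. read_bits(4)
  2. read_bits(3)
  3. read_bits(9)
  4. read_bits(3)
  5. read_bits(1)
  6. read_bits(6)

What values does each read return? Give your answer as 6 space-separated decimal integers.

Read 1: bits[0:4] width=4 -> value=11 (bin 1011); offset now 4 = byte 0 bit 4; 44 bits remain
Read 2: bits[4:7] width=3 -> value=1 (bin 001); offset now 7 = byte 0 bit 7; 41 bits remain
Read 3: bits[7:16] width=9 -> value=262 (bin 100000110); offset now 16 = byte 2 bit 0; 32 bits remain
Read 4: bits[16:19] width=3 -> value=6 (bin 110); offset now 19 = byte 2 bit 3; 29 bits remain
Read 5: bits[19:20] width=1 -> value=0 (bin 0); offset now 20 = byte 2 bit 4; 28 bits remain
Read 6: bits[20:26] width=6 -> value=28 (bin 011100); offset now 26 = byte 3 bit 2; 22 bits remain

Answer: 11 1 262 6 0 28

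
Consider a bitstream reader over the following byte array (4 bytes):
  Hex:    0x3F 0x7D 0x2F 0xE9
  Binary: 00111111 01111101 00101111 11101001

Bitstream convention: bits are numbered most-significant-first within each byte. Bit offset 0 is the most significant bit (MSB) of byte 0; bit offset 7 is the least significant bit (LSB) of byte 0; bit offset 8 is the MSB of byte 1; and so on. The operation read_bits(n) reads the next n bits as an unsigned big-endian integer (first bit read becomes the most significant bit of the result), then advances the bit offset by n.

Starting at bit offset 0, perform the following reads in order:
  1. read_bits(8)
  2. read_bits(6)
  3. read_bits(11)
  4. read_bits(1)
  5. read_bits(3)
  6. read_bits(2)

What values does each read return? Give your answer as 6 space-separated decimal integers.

Answer: 63 31 607 1 5 0

Derivation:
Read 1: bits[0:8] width=8 -> value=63 (bin 00111111); offset now 8 = byte 1 bit 0; 24 bits remain
Read 2: bits[8:14] width=6 -> value=31 (bin 011111); offset now 14 = byte 1 bit 6; 18 bits remain
Read 3: bits[14:25] width=11 -> value=607 (bin 01001011111); offset now 25 = byte 3 bit 1; 7 bits remain
Read 4: bits[25:26] width=1 -> value=1 (bin 1); offset now 26 = byte 3 bit 2; 6 bits remain
Read 5: bits[26:29] width=3 -> value=5 (bin 101); offset now 29 = byte 3 bit 5; 3 bits remain
Read 6: bits[29:31] width=2 -> value=0 (bin 00); offset now 31 = byte 3 bit 7; 1 bits remain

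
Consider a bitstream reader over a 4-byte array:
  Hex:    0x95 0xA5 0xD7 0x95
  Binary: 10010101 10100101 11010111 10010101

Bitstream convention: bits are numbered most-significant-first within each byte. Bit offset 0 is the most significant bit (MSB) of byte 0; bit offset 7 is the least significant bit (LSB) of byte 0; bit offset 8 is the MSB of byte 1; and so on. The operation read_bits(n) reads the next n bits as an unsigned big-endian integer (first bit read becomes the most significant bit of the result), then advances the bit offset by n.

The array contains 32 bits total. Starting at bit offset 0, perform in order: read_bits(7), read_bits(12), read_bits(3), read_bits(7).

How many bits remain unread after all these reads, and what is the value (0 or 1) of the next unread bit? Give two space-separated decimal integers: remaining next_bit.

Answer: 3 1

Derivation:
Read 1: bits[0:7] width=7 -> value=74 (bin 1001010); offset now 7 = byte 0 bit 7; 25 bits remain
Read 2: bits[7:19] width=12 -> value=3374 (bin 110100101110); offset now 19 = byte 2 bit 3; 13 bits remain
Read 3: bits[19:22] width=3 -> value=5 (bin 101); offset now 22 = byte 2 bit 6; 10 bits remain
Read 4: bits[22:29] width=7 -> value=114 (bin 1110010); offset now 29 = byte 3 bit 5; 3 bits remain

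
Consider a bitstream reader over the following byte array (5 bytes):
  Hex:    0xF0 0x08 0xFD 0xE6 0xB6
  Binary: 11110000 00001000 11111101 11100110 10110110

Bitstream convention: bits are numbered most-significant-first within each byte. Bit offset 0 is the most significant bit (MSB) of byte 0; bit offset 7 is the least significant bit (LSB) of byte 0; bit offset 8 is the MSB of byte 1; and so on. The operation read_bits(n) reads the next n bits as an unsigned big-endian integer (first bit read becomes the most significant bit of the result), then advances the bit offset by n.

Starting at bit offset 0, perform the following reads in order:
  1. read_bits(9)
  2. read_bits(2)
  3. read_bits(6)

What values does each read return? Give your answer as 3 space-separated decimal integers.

Answer: 480 0 17

Derivation:
Read 1: bits[0:9] width=9 -> value=480 (bin 111100000); offset now 9 = byte 1 bit 1; 31 bits remain
Read 2: bits[9:11] width=2 -> value=0 (bin 00); offset now 11 = byte 1 bit 3; 29 bits remain
Read 3: bits[11:17] width=6 -> value=17 (bin 010001); offset now 17 = byte 2 bit 1; 23 bits remain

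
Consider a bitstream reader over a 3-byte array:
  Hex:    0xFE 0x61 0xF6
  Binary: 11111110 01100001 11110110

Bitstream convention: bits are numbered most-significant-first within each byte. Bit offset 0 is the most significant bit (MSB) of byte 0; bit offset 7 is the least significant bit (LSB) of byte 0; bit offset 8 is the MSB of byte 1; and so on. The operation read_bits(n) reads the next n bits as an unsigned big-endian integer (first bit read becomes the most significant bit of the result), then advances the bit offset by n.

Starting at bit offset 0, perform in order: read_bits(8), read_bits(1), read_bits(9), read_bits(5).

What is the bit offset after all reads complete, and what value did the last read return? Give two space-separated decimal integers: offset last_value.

Read 1: bits[0:8] width=8 -> value=254 (bin 11111110); offset now 8 = byte 1 bit 0; 16 bits remain
Read 2: bits[8:9] width=1 -> value=0 (bin 0); offset now 9 = byte 1 bit 1; 15 bits remain
Read 3: bits[9:18] width=9 -> value=391 (bin 110000111); offset now 18 = byte 2 bit 2; 6 bits remain
Read 4: bits[18:23] width=5 -> value=27 (bin 11011); offset now 23 = byte 2 bit 7; 1 bits remain

Answer: 23 27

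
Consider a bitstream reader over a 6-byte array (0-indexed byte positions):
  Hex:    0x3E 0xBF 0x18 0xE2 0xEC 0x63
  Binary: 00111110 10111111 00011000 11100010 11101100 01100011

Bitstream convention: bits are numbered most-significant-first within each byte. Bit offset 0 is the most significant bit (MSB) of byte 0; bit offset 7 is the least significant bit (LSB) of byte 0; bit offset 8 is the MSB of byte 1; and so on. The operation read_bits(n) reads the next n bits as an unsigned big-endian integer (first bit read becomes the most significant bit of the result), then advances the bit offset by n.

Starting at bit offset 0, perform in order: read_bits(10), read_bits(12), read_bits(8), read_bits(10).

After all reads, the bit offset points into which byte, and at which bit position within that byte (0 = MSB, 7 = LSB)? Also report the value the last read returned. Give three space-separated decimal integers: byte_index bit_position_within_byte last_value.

Answer: 5 0 748

Derivation:
Read 1: bits[0:10] width=10 -> value=250 (bin 0011111010); offset now 10 = byte 1 bit 2; 38 bits remain
Read 2: bits[10:22] width=12 -> value=4038 (bin 111111000110); offset now 22 = byte 2 bit 6; 26 bits remain
Read 3: bits[22:30] width=8 -> value=56 (bin 00111000); offset now 30 = byte 3 bit 6; 18 bits remain
Read 4: bits[30:40] width=10 -> value=748 (bin 1011101100); offset now 40 = byte 5 bit 0; 8 bits remain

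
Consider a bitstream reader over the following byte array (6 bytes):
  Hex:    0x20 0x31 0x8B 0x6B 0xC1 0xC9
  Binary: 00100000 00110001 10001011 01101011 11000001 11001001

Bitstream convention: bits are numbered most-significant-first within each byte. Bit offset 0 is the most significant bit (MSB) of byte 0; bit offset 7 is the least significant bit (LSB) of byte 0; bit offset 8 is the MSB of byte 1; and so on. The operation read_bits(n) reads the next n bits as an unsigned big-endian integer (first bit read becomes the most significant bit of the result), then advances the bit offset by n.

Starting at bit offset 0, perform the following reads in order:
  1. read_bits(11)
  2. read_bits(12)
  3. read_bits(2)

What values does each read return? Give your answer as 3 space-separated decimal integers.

Read 1: bits[0:11] width=11 -> value=257 (bin 00100000001); offset now 11 = byte 1 bit 3; 37 bits remain
Read 2: bits[11:23] width=12 -> value=2245 (bin 100011000101); offset now 23 = byte 2 bit 7; 25 bits remain
Read 3: bits[23:25] width=2 -> value=2 (bin 10); offset now 25 = byte 3 bit 1; 23 bits remain

Answer: 257 2245 2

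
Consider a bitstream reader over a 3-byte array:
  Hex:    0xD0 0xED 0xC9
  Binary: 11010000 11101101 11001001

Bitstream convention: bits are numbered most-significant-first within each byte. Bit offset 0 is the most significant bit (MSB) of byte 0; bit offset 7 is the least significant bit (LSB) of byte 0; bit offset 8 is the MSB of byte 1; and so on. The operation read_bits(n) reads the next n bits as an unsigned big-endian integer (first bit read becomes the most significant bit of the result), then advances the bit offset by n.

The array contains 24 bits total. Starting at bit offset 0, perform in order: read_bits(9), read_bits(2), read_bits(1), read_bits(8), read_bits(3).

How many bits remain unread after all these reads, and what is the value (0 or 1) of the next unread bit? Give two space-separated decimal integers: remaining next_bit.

Read 1: bits[0:9] width=9 -> value=417 (bin 110100001); offset now 9 = byte 1 bit 1; 15 bits remain
Read 2: bits[9:11] width=2 -> value=3 (bin 11); offset now 11 = byte 1 bit 3; 13 bits remain
Read 3: bits[11:12] width=1 -> value=0 (bin 0); offset now 12 = byte 1 bit 4; 12 bits remain
Read 4: bits[12:20] width=8 -> value=220 (bin 11011100); offset now 20 = byte 2 bit 4; 4 bits remain
Read 5: bits[20:23] width=3 -> value=4 (bin 100); offset now 23 = byte 2 bit 7; 1 bits remain

Answer: 1 1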